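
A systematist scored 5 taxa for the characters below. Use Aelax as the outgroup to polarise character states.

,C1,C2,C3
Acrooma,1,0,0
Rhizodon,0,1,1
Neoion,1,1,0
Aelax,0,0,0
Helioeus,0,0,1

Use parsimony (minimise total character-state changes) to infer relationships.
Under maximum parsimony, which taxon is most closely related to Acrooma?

The outgroup has state '0' for every character, so '1' is the derived state throughout.
Only Acrooma and Neoion show the derived state '1' for C1, supporting them as a clade.
C2 groups Neoion and Rhizodon, which is incompatible with the clades supported by the remaining characters; treating it as convergent (homoplasy) costs fewer steps than any alternative tree.
C3: derived state '1' in Helioeus and Rhizodon only — synapomorphy for {Helioeus, Rhizodon}.
Most parsimonious ingroup topology: ((Neoion,Acrooma),(Helioeus,Rhizodon)).
Acrooma and Neoion form a cherry on this tree, so they are sister taxa.

Neoion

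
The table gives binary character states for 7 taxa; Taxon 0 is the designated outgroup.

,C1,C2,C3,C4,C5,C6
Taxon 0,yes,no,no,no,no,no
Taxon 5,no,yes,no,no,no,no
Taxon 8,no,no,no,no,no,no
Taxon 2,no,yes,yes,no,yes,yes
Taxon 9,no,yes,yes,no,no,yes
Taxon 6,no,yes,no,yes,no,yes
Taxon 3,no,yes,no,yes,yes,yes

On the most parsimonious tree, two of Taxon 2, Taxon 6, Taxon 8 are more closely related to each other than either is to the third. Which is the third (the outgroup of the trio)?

Taxon 8

Character polarity is set by the outgroup: the derived state is whichever differs from the outgroup's state, so for C1 the derived state is 'no', and for the remaining characters it is 'yes'.
C1 (derived state 'no') is shared by all ingroup taxa — unites the whole ingroup.
C2: derived state 'yes' in Taxon 2, Taxon 3, Taxon 5, Taxon 6, and Taxon 9 only — synapomorphy for {Taxon 2, Taxon 3, Taxon 5, Taxon 6, Taxon 9}.
C3 (derived state 'yes') is shared by Taxon 2 and Taxon 9 — a synapomorphy uniting that clade.
C4 (derived state 'yes') is shared by Taxon 3 and Taxon 6 — a synapomorphy uniting that clade.
C5 groups Taxon 2 and Taxon 3, which is incompatible with the clades supported by the remaining characters; treating it as convergent (homoplasy) costs fewer steps than any alternative tree.
C6: derived state 'yes' in Taxon 2, Taxon 3, Taxon 6, and Taxon 9 only — synapomorphy for {Taxon 2, Taxon 3, Taxon 6, Taxon 9}.
Most parsimonious ingroup topology: ((Taxon 5,((Taxon 2,Taxon 9),(Taxon 6,Taxon 3))),Taxon 8).
Taxon 2 and Taxon 6 share a more recent common ancestor with each other than either does with Taxon 8, so Taxon 8 is the least closely related of the three.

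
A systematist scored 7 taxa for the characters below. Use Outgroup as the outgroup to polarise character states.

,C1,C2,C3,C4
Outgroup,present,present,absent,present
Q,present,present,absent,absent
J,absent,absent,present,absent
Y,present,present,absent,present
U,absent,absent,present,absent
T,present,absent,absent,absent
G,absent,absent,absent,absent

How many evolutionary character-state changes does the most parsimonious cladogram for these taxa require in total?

4

Character polarity is set by the outgroup: the derived state is whichever differs from the outgroup's state, so for C1, C2, C4 the derived state is 'absent', and for the remaining characters it is 'present'.
Only G, J, and U show the derived state 'absent' for C1, supporting them as a clade.
Only G, J, T, and U show the derived state 'absent' for C2, supporting them as a clade.
C3 (derived state 'present') is shared by J and U — a synapomorphy uniting that clade.
Only G, J, Q, T, and U show the derived state 'absent' for C4, supporting them as a clade.
Most parsimonious ingroup topology: ((Q,(((J,U),G),T)),Y).
Changes per character on this tree: C1: 1; C2: 1; C3: 1; C4: 1.
Total = 4.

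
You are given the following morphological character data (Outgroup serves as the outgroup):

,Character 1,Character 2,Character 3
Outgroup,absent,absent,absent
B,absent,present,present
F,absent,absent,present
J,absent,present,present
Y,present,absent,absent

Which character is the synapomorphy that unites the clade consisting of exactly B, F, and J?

Character 3

The outgroup has state 'absent' for every character, so 'present' is the derived state throughout.
Character 1: derived state 'present' in Y only — an autapomorphy, so it tells us nothing about relationships among taxa.
Only B and J show the derived state 'present' for Character 2, supporting them as a clade.
Character 3 (derived state 'present') is shared by B, F, and J — a synapomorphy uniting that clade.
Most parsimonious ingroup topology: (((B,J),F),Y).
The clade {B, F, J} is supported by Character 3: its derived state 'present' occurs in exactly those taxa and in no other taxon (including the outgroup).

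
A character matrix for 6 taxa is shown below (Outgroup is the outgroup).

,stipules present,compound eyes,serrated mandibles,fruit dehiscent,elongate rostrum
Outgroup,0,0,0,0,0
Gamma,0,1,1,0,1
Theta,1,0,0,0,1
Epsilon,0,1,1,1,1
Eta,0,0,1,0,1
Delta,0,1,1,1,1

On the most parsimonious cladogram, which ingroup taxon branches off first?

Theta

The outgroup has state '0' for every character, so '1' is the derived state throughout.
stipules present (derived state '1') is unique to Theta (autapomorphy; uninformative for grouping).
compound eyes (derived state '1') is shared by Delta, Epsilon, and Gamma — a synapomorphy uniting that clade.
Only Delta, Epsilon, Eta, and Gamma show the derived state '1' for serrated mandibles, supporting them as a clade.
Only Delta and Epsilon show the derived state '1' for fruit dehiscent, supporting them as a clade.
elongate rostrum (derived state '1') is shared by all ingroup taxa — unites the whole ingroup.
Most parsimonious ingroup topology: (((Gamma,(Epsilon,Delta)),Eta),Theta).
Theta is sister to the clade containing all other ingroup taxa, so it is the earliest-diverging (most basal) ingroup lineage.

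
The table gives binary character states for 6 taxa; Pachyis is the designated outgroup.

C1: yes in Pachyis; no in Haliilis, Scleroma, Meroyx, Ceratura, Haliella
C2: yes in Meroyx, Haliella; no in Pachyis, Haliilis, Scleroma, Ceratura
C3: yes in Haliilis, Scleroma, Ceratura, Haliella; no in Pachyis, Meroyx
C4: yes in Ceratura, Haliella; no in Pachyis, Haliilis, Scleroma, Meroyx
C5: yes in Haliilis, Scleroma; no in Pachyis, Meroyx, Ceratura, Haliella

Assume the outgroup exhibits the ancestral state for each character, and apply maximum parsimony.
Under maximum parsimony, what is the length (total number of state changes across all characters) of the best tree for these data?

Character polarity is set by the outgroup: the derived state is whichever differs from the outgroup's state, so for C1 the derived state is 'no', and for the remaining characters it is 'yes'.
C1 (derived state 'no') is shared by all ingroup taxa — unites the whole ingroup.
C2 (state 'yes') occurs in Haliella and Meroyx but conflicts with the nesting implied by the other characters — most parsimoniously interpreted as homoplasy.
C3 (derived state 'yes') is shared by Ceratura, Haliella, Haliilis, and Scleroma — a synapomorphy uniting that clade.
C4: derived state 'yes' in Ceratura and Haliella only — synapomorphy for {Ceratura, Haliella}.
C5: derived state 'yes' in Haliilis and Scleroma only — synapomorphy for {Haliilis, Scleroma}.
Most parsimonious ingroup topology: (Meroyx,((Haliella,Ceratura),(Haliilis,Scleroma))).
Changes per character on this tree: C1: 1; C2: 2; C3: 1; C4: 1; C5: 1.
Total = 6.

6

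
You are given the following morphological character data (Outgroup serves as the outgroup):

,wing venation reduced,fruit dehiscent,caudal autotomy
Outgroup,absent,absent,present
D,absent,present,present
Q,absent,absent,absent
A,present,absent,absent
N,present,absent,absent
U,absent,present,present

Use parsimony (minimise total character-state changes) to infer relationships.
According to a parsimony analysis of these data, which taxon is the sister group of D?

Character polarity is set by the outgroup: the derived state is whichever differs from the outgroup's state, so for caudal autotomy the derived state is 'absent', and for the remaining characters it is 'present'.
wing venation reduced (derived state 'present') is shared by A and N — a synapomorphy uniting that clade.
Only D and U show the derived state 'present' for fruit dehiscent, supporting them as a clade.
caudal autotomy (derived state 'absent') is shared by A, N, and Q — a synapomorphy uniting that clade.
Most parsimonious ingroup topology: ((D,U),(Q,(A,N))).
D and U form a cherry on this tree, so they are sister taxa.

U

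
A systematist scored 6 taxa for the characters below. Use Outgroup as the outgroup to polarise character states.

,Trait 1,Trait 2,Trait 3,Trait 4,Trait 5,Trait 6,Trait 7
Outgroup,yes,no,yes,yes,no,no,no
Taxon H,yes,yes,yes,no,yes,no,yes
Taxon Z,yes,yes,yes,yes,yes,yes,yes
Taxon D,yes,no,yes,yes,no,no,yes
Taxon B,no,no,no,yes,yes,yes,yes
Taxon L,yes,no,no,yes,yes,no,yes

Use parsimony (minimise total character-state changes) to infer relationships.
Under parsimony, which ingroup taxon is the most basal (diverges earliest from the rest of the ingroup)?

Character polarity is set by the outgroup: the derived state is whichever differs from the outgroup's state, so for Trait 1, Trait 3, Trait 4 the derived state is 'no', and for the remaining characters it is 'yes'.
Trait 1: derived state 'no' in Taxon B only — an autapomorphy, so it tells us nothing about relationships among taxa.
Trait 2: derived state 'yes' in Taxon H and Taxon Z only — synapomorphy for {Taxon H, Taxon Z}.
Trait 3: derived state 'no' in Taxon B and Taxon L only — synapomorphy for {Taxon B, Taxon L}.
Trait 4: derived state 'no' in Taxon H only — an autapomorphy, so it tells us nothing about relationships among taxa.
Only Taxon B, Taxon H, Taxon L, and Taxon Z show the derived state 'yes' for Trait 5, supporting them as a clade.
Trait 6 groups Taxon B and Taxon Z, which is incompatible with the clades supported by the remaining characters; treating it as convergent (homoplasy) costs fewer steps than any alternative tree.
Trait 7 (derived state 'yes') is shared by all ingroup taxa — unites the whole ingroup.
Most parsimonious ingroup topology: (((Taxon H,Taxon Z),(Taxon B,Taxon L)),Taxon D).
Taxon D is sister to the clade containing all other ingroup taxa, so it is the earliest-diverging (most basal) ingroup lineage.

Taxon D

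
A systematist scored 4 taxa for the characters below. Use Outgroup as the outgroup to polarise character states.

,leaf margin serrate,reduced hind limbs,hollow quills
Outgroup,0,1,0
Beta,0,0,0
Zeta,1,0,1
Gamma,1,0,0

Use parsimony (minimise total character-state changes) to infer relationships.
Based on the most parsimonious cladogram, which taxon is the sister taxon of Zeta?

Character polarity is set by the outgroup: the derived state is whichever differs from the outgroup's state, so for reduced hind limbs the derived state is '0', and for the remaining characters it is '1'.
leaf margin serrate (derived state '1') is shared by Gamma and Zeta — a synapomorphy uniting that clade.
All ingroup taxa share the derived state '0' for reduced hind limbs; it defines the ingroup but does not resolve relationships within it.
hollow quills: derived state '1' in Zeta only — an autapomorphy, so it tells us nothing about relationships among taxa.
Most parsimonious ingroup topology: (Beta,(Zeta,Gamma)).
Zeta and Gamma form a cherry on this tree, so they are sister taxa.

Gamma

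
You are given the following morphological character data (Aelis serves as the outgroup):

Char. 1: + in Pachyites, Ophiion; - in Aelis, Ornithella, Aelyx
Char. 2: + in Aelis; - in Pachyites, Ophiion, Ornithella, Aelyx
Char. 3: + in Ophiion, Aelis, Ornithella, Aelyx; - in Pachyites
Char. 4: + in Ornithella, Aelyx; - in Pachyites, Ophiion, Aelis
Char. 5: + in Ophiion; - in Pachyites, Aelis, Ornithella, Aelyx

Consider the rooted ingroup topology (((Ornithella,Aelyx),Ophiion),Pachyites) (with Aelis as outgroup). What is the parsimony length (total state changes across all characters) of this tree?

6

Map each character onto (((Ornithella,Aelyx),Ophiion),Pachyites) (rooted by Aelis) and count the minimum state changes it requires (Fitch parsimony):
Char. 1: 2; Char. 2: 1; Char. 3: 1; Char. 4: 1; Char. 5: 1.
Total tree length = 6.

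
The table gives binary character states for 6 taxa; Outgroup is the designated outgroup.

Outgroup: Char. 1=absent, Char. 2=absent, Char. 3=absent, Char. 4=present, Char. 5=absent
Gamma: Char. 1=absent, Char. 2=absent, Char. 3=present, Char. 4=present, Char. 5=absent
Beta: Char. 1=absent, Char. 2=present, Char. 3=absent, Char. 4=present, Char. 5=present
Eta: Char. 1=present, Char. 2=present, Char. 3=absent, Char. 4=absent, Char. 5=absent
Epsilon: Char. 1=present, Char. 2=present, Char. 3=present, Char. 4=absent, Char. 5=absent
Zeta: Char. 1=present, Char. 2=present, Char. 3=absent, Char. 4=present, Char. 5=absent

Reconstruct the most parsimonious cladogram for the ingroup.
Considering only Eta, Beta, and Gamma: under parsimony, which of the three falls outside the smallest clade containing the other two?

Character polarity is set by the outgroup: the derived state is whichever differs from the outgroup's state, so for Char. 4 the derived state is 'absent', and for the remaining characters it is 'present'.
Only Epsilon, Eta, and Zeta show the derived state 'present' for Char. 1, supporting them as a clade.
Char. 2: derived state 'present' in Beta, Epsilon, Eta, and Zeta only — synapomorphy for {Beta, Epsilon, Eta, Zeta}.
Char. 3 groups Epsilon and Gamma, which is incompatible with the clades supported by the remaining characters; treating it as convergent (homoplasy) costs fewer steps than any alternative tree.
Only Epsilon and Eta show the derived state 'absent' for Char. 4, supporting them as a clade.
Char. 5 (derived state 'present') is unique to Beta (autapomorphy; uninformative for grouping).
Most parsimonious ingroup topology: (Gamma,(Beta,((Eta,Epsilon),Zeta))).
Eta and Beta share a more recent common ancestor with each other than either does with Gamma, so Gamma is the least closely related of the three.

Gamma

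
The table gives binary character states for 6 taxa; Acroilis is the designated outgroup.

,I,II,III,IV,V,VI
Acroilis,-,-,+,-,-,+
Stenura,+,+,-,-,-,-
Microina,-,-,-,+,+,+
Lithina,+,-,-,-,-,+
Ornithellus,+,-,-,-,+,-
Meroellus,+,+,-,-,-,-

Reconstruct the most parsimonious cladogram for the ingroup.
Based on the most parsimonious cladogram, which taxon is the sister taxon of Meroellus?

Stenura

Character polarity is set by the outgroup: the derived state is whichever differs from the outgroup's state, so for III, VI the derived state is '-', and for the remaining characters it is '+'.
I: derived state '+' in Lithina, Meroellus, Ornithellus, and Stenura only — synapomorphy for {Lithina, Meroellus, Ornithellus, Stenura}.
Only Meroellus and Stenura show the derived state '+' for II, supporting them as a clade.
III (derived state '-') is shared by all ingroup taxa — unites the whole ingroup.
IV: derived state '+' in Microina only — an autapomorphy, so it tells us nothing about relationships among taxa.
V groups Microina and Ornithellus, which is incompatible with the clades supported by the remaining characters; treating it as convergent (homoplasy) costs fewer steps than any alternative tree.
Only Meroellus, Ornithellus, and Stenura show the derived state '-' for VI, supporting them as a clade.
Most parsimonious ingroup topology: ((((Stenura,Meroellus),Ornithellus),Lithina),Microina).
Meroellus and Stenura form a cherry on this tree, so they are sister taxa.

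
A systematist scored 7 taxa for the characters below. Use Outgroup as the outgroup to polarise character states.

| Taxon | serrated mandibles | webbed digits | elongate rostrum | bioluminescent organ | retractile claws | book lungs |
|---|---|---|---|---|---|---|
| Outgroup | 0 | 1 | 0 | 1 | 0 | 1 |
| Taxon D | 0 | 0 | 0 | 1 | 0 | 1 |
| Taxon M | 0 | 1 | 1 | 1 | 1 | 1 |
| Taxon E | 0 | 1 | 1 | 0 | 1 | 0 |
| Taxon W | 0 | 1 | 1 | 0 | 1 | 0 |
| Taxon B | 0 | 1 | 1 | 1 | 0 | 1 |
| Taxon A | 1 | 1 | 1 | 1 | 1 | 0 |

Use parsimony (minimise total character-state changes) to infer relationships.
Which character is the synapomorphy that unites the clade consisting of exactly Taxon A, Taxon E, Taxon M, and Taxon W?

retractile claws

Character polarity is set by the outgroup: the derived state is whichever differs from the outgroup's state, so for webbed digits, bioluminescent organ, book lungs the derived state is '0', and for the remaining characters it is '1'.
serrated mandibles: derived state '1' in Taxon A only — an autapomorphy, so it tells us nothing about relationships among taxa.
webbed digits: derived state '0' in Taxon D only — an autapomorphy, so it tells us nothing about relationships among taxa.
Only Taxon A, Taxon B, Taxon E, Taxon M, and Taxon W show the derived state '1' for elongate rostrum, supporting them as a clade.
bioluminescent organ (derived state '0') is shared by Taxon E and Taxon W — a synapomorphy uniting that clade.
Only Taxon A, Taxon E, Taxon M, and Taxon W show the derived state '1' for retractile claws, supporting them as a clade.
book lungs (derived state '0') is shared by Taxon A, Taxon E, and Taxon W — a synapomorphy uniting that clade.
Most parsimonious ingroup topology: (Taxon D,((Taxon M,((Taxon E,Taxon W),Taxon A)),Taxon B)).
The clade {Taxon A, Taxon E, Taxon M, Taxon W} is supported by retractile claws: its derived state '1' occurs in exactly those taxa and in no other taxon (including the outgroup).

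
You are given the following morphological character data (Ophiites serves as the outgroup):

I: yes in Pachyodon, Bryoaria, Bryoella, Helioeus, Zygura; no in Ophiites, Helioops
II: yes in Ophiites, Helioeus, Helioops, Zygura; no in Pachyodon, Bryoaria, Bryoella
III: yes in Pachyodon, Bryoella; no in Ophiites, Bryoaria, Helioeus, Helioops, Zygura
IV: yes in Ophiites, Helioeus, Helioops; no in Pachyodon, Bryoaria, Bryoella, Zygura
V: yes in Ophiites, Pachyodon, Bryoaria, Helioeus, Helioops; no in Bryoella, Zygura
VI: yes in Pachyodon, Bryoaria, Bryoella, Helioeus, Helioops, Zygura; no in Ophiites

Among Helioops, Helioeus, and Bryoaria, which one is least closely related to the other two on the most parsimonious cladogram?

Helioops

Character polarity is set by the outgroup: the derived state is whichever differs from the outgroup's state, so for II, IV, V the derived state is 'no', and for the remaining characters it is 'yes'.
Only Bryoaria, Bryoella, Helioeus, Pachyodon, and Zygura show the derived state 'yes' for I, supporting them as a clade.
Only Bryoaria, Bryoella, and Pachyodon show the derived state 'no' for II, supporting them as a clade.
III (derived state 'yes') is shared by Bryoella and Pachyodon — a synapomorphy uniting that clade.
IV (derived state 'no') is shared by Bryoaria, Bryoella, Pachyodon, and Zygura — a synapomorphy uniting that clade.
V (state 'no') occurs in Bryoella and Zygura but conflicts with the nesting implied by the other characters — most parsimoniously interpreted as homoplasy.
All ingroup taxa share the derived state 'yes' for VI; it defines the ingroup but does not resolve relationships within it.
Most parsimonious ingroup topology: (((((Pachyodon,Bryoella),Bryoaria),Zygura),Helioeus),Helioops).
Bryoaria and Helioeus share a more recent common ancestor with each other than either does with Helioops, so Helioops is the least closely related of the three.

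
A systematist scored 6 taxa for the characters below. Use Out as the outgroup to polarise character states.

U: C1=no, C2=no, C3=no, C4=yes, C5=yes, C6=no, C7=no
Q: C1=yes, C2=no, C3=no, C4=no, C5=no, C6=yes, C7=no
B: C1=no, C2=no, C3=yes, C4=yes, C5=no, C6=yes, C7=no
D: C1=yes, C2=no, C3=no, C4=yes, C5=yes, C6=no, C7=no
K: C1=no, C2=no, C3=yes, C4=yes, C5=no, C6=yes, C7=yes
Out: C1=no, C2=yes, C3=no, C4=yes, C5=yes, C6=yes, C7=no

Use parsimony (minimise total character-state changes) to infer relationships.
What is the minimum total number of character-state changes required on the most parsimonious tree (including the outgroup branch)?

Character polarity is set by the outgroup: the derived state is whichever differs from the outgroup's state, so for C2, C4, C5, C6 the derived state is 'no', and for the remaining characters it is 'yes'.
C1 groups D and Q, which is incompatible with the clades supported by the remaining characters; treating it as convergent (homoplasy) costs fewer steps than any alternative tree.
C2 (derived state 'no') is shared by all ingroup taxa — unites the whole ingroup.
Only B and K show the derived state 'yes' for C3, supporting them as a clade.
C4 (derived state 'no') is unique to Q (autapomorphy; uninformative for grouping).
Only B, K, and Q show the derived state 'no' for C5, supporting them as a clade.
C6: derived state 'no' in D and U only — synapomorphy for {D, U}.
C7: derived state 'yes' in K only — an autapomorphy, so it tells us nothing about relationships among taxa.
Most parsimonious ingroup topology: ((Q,(B,K)),(D,U)).
Changes per character on this tree: C1: 2; C2: 1; C3: 1; C4: 1; C5: 1; C6: 1; C7: 1.
Total = 8.

8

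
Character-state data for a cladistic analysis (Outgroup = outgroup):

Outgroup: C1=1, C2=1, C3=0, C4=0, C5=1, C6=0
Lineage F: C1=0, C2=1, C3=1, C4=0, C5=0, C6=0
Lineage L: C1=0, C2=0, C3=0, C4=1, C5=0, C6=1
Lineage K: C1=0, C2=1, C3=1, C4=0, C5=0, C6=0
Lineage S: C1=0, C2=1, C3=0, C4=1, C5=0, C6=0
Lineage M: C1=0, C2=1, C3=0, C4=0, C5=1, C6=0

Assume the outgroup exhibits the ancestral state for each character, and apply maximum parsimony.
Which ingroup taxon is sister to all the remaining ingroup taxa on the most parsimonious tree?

Character polarity is set by the outgroup: the derived state is whichever differs from the outgroup's state, so for C1, C2, C5 the derived state is '0', and for the remaining characters it is '1'.
All ingroup taxa share the derived state '0' for C1; it defines the ingroup but does not resolve relationships within it.
C2 (derived state '0') is unique to Lineage L (autapomorphy; uninformative for grouping).
C3: derived state '1' in Lineage F and Lineage K only — synapomorphy for {Lineage F, Lineage K}.
C4 (derived state '1') is shared by Lineage L and Lineage S — a synapomorphy uniting that clade.
C5: derived state '0' in Lineage F, Lineage K, Lineage L, and Lineage S only — synapomorphy for {Lineage F, Lineage K, Lineage L, Lineage S}.
C6: derived state '1' in Lineage L only — an autapomorphy, so it tells us nothing about relationships among taxa.
Most parsimonious ingroup topology: (((Lineage F,Lineage K),(Lineage L,Lineage S)),Lineage M).
Lineage M is sister to the clade containing all other ingroup taxa, so it is the earliest-diverging (most basal) ingroup lineage.

Lineage M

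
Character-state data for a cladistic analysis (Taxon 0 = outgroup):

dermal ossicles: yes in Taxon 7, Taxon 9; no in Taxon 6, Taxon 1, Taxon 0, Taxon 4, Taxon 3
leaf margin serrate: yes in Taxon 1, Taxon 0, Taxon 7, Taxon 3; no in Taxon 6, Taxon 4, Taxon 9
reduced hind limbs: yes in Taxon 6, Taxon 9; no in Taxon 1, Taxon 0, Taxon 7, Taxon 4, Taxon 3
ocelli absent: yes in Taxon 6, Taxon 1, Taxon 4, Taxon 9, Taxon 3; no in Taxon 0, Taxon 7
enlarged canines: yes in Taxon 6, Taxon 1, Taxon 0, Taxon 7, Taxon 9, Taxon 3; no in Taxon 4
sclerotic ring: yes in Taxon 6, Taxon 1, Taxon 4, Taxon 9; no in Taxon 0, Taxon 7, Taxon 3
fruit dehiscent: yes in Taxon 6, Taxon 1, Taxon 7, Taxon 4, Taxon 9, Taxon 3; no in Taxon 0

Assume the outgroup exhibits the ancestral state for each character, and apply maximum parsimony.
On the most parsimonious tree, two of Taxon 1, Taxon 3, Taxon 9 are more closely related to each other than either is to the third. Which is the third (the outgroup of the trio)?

Character polarity is set by the outgroup: the derived state is whichever differs from the outgroup's state, so for leaf margin serrate, enlarged canines the derived state is 'no', and for the remaining characters it is 'yes'.
dermal ossicles (state 'yes') occurs in Taxon 7 and Taxon 9 but conflicts with the nesting implied by the other characters — most parsimoniously interpreted as homoplasy.
leaf margin serrate: derived state 'no' in Taxon 4, Taxon 6, and Taxon 9 only — synapomorphy for {Taxon 4, Taxon 6, Taxon 9}.
Only Taxon 6 and Taxon 9 show the derived state 'yes' for reduced hind limbs, supporting them as a clade.
ocelli absent: derived state 'yes' in Taxon 1, Taxon 3, Taxon 4, Taxon 6, and Taxon 9 only — synapomorphy for {Taxon 1, Taxon 3, Taxon 4, Taxon 6, Taxon 9}.
enlarged canines: derived state 'no' in Taxon 4 only — an autapomorphy, so it tells us nothing about relationships among taxa.
sclerotic ring: derived state 'yes' in Taxon 1, Taxon 4, Taxon 6, and Taxon 9 only — synapomorphy for {Taxon 1, Taxon 4, Taxon 6, Taxon 9}.
All ingroup taxa share the derived state 'yes' for fruit dehiscent; it defines the ingroup but does not resolve relationships within it.
Most parsimonious ingroup topology: (((Taxon 1,((Taxon 6,Taxon 9),Taxon 4)),Taxon 3),Taxon 7).
Taxon 1 and Taxon 9 share a more recent common ancestor with each other than either does with Taxon 3, so Taxon 3 is the least closely related of the three.

Taxon 3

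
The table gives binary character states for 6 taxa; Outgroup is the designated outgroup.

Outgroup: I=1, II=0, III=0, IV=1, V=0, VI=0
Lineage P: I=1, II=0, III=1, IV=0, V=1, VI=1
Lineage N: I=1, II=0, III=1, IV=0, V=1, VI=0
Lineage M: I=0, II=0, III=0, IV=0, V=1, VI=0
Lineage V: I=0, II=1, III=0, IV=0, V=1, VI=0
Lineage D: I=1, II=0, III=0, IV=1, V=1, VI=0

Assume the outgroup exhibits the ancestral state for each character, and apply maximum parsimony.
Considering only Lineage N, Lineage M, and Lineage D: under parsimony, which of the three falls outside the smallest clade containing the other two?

Lineage D

Character polarity is set by the outgroup: the derived state is whichever differs from the outgroup's state, so for I, IV the derived state is '0', and for the remaining characters it is '1'.
Only Lineage M and Lineage V show the derived state '0' for I, supporting them as a clade.
II: derived state '1' in Lineage V only — an autapomorphy, so it tells us nothing about relationships among taxa.
Only Lineage N and Lineage P show the derived state '1' for III, supporting them as a clade.
IV: derived state '0' in Lineage M, Lineage N, Lineage P, and Lineage V only — synapomorphy for {Lineage M, Lineage N, Lineage P, Lineage V}.
V (derived state '1') is shared by all ingroup taxa — unites the whole ingroup.
VI (derived state '1') is unique to Lineage P (autapomorphy; uninformative for grouping).
Most parsimonious ingroup topology: (((Lineage N,Lineage P),(Lineage M,Lineage V)),Lineage D).
Lineage M and Lineage N share a more recent common ancestor with each other than either does with Lineage D, so Lineage D is the least closely related of the three.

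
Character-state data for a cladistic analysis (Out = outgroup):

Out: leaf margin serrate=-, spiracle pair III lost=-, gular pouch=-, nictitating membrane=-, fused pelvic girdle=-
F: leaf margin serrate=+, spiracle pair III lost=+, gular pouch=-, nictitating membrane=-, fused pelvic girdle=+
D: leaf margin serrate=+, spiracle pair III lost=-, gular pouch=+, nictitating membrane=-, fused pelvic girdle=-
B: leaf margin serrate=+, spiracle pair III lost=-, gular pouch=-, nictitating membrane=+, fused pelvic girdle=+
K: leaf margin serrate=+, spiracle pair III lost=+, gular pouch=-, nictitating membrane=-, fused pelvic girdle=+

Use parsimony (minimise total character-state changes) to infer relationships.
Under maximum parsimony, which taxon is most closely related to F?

K

The outgroup has state '-' for every character, so '+' is the derived state throughout.
leaf margin serrate (derived state '+') is shared by all ingroup taxa — unites the whole ingroup.
spiracle pair III lost (derived state '+') is shared by F and K — a synapomorphy uniting that clade.
gular pouch (derived state '+') is unique to D (autapomorphy; uninformative for grouping).
nictitating membrane (derived state '+') is unique to B (autapomorphy; uninformative for grouping).
fused pelvic girdle (derived state '+') is shared by B, F, and K — a synapomorphy uniting that clade.
Most parsimonious ingroup topology: (((F,K),B),D).
F and K form a cherry on this tree, so they are sister taxa.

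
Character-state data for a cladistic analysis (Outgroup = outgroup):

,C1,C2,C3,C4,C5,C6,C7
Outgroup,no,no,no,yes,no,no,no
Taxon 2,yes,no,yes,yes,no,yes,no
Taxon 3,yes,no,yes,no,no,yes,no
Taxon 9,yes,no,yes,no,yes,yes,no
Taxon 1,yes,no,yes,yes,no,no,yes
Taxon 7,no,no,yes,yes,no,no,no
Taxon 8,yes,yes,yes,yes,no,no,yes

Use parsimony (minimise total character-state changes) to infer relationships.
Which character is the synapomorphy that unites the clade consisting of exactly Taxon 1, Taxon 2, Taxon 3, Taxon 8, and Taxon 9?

Character polarity is set by the outgroup: the derived state is whichever differs from the outgroup's state, so for C4 the derived state is 'no', and for the remaining characters it is 'yes'.
Only Taxon 1, Taxon 2, Taxon 3, Taxon 8, and Taxon 9 show the derived state 'yes' for C1, supporting them as a clade.
C2: derived state 'yes' in Taxon 8 only — an autapomorphy, so it tells us nothing about relationships among taxa.
All ingroup taxa share the derived state 'yes' for C3; it defines the ingroup but does not resolve relationships within it.
C4: derived state 'no' in Taxon 3 and Taxon 9 only — synapomorphy for {Taxon 3, Taxon 9}.
C5: derived state 'yes' in Taxon 9 only — an autapomorphy, so it tells us nothing about relationships among taxa.
C6 (derived state 'yes') is shared by Taxon 2, Taxon 3, and Taxon 9 — a synapomorphy uniting that clade.
C7: derived state 'yes' in Taxon 1 and Taxon 8 only — synapomorphy for {Taxon 1, Taxon 8}.
Most parsimonious ingroup topology: (((Taxon 2,(Taxon 3,Taxon 9)),(Taxon 1,Taxon 8)),Taxon 7).
The clade {Taxon 1, Taxon 2, Taxon 3, Taxon 8, Taxon 9} is supported by C1: its derived state 'yes' occurs in exactly those taxa and in no other taxon (including the outgroup).

C1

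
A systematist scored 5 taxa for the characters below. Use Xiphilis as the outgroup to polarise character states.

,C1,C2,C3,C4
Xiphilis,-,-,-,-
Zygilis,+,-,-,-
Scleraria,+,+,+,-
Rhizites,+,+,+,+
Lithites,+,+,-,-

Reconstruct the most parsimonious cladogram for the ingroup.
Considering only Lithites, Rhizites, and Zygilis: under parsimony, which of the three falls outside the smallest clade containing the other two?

Zygilis

The outgroup has state '-' for every character, so '+' is the derived state throughout.
C1 (derived state '+') is shared by all ingroup taxa — unites the whole ingroup.
Only Lithites, Rhizites, and Scleraria show the derived state '+' for C2, supporting them as a clade.
C3: derived state '+' in Rhizites and Scleraria only — synapomorphy for {Rhizites, Scleraria}.
C4 (derived state '+') is unique to Rhizites (autapomorphy; uninformative for grouping).
Most parsimonious ingroup topology: (((Scleraria,Rhizites),Lithites),Zygilis).
Rhizites and Lithites share a more recent common ancestor with each other than either does with Zygilis, so Zygilis is the least closely related of the three.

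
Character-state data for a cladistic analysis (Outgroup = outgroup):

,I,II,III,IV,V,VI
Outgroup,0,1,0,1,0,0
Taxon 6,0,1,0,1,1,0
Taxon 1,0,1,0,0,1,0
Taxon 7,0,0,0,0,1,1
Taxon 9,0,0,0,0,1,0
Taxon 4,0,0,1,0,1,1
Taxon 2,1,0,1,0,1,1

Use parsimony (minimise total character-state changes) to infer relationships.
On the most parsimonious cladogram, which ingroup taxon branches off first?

Taxon 6

Character polarity is set by the outgroup: the derived state is whichever differs from the outgroup's state, so for II, IV the derived state is '0', and for the remaining characters it is '1'.
I (derived state '1') is unique to Taxon 2 (autapomorphy; uninformative for grouping).
II (derived state '0') is shared by Taxon 2, Taxon 4, Taxon 7, and Taxon 9 — a synapomorphy uniting that clade.
III (derived state '1') is shared by Taxon 2 and Taxon 4 — a synapomorphy uniting that clade.
IV (derived state '0') is shared by Taxon 1, Taxon 2, Taxon 4, Taxon 7, and Taxon 9 — a synapomorphy uniting that clade.
V (derived state '1') is shared by all ingroup taxa — unites the whole ingroup.
Only Taxon 2, Taxon 4, and Taxon 7 show the derived state '1' for VI, supporting them as a clade.
Most parsimonious ingroup topology: (Taxon 6,(Taxon 1,((Taxon 7,(Taxon 4,Taxon 2)),Taxon 9))).
Taxon 6 is sister to the clade containing all other ingroup taxa, so it is the earliest-diverging (most basal) ingroup lineage.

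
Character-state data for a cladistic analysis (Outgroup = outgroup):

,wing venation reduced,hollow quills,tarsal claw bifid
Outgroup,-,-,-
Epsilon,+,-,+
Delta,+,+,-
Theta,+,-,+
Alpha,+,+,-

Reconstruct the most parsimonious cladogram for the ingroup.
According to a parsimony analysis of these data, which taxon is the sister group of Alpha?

The outgroup has state '-' for every character, so '+' is the derived state throughout.
All ingroup taxa share the derived state '+' for wing venation reduced; it defines the ingroup but does not resolve relationships within it.
hollow quills: derived state '+' in Alpha and Delta only — synapomorphy for {Alpha, Delta}.
Only Epsilon and Theta show the derived state '+' for tarsal claw bifid, supporting them as a clade.
Most parsimonious ingroup topology: ((Epsilon,Theta),(Delta,Alpha)).
Alpha and Delta form a cherry on this tree, so they are sister taxa.

Delta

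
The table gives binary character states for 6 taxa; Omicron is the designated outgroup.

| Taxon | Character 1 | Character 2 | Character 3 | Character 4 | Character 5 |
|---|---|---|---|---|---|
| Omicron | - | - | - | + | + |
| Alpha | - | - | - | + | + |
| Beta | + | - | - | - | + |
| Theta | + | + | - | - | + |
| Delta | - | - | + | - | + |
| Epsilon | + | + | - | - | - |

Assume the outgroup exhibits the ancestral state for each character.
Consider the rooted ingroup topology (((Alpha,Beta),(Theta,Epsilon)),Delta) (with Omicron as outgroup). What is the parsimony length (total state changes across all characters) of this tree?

7

Map each character onto (((Alpha,Beta),(Theta,Epsilon)),Delta) (rooted by Omicron) and count the minimum state changes it requires (Fitch parsimony):
Character 1: 2; Character 2: 1; Character 3: 1; Character 4: 2; Character 5: 1.
Total tree length = 7.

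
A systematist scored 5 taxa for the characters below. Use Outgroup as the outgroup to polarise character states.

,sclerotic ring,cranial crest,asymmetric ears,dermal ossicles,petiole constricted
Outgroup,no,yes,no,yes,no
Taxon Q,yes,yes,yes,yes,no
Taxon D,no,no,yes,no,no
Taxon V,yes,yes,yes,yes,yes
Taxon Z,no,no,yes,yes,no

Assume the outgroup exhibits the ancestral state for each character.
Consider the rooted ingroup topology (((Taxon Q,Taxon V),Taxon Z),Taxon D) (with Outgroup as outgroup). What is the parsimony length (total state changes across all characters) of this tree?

Map each character onto (((Taxon Q,Taxon V),Taxon Z),Taxon D) (rooted by Outgroup) and count the minimum state changes it requires (Fitch parsimony):
sclerotic ring: 1; cranial crest: 2; asymmetric ears: 1; dermal ossicles: 1; petiole constricted: 1.
Total tree length = 6.

6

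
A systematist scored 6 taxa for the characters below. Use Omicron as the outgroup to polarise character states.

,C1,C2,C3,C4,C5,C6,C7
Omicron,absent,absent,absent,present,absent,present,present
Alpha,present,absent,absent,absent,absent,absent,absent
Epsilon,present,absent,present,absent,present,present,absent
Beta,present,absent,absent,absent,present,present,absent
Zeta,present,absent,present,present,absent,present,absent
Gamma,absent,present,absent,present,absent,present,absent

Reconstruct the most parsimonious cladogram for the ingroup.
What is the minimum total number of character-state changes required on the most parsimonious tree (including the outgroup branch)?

8

Character polarity is set by the outgroup: the derived state is whichever differs from the outgroup's state, so for C4, C6, C7 the derived state is 'absent', and for the remaining characters it is 'present'.
C1: derived state 'present' in Alpha, Beta, Epsilon, and Zeta only — synapomorphy for {Alpha, Beta, Epsilon, Zeta}.
C2 (derived state 'present') is unique to Gamma (autapomorphy; uninformative for grouping).
C3 (state 'present') occurs in Epsilon and Zeta but conflicts with the nesting implied by the other characters — most parsimoniously interpreted as homoplasy.
C4: derived state 'absent' in Alpha, Beta, and Epsilon only — synapomorphy for {Alpha, Beta, Epsilon}.
C5 (derived state 'present') is shared by Beta and Epsilon — a synapomorphy uniting that clade.
C6 (derived state 'absent') is unique to Alpha (autapomorphy; uninformative for grouping).
C7 (derived state 'absent') is shared by all ingroup taxa — unites the whole ingroup.
Most parsimonious ingroup topology: (((Alpha,(Epsilon,Beta)),Zeta),Gamma).
Changes per character on this tree: C1: 1; C2: 1; C3: 2; C4: 1; C5: 1; C6: 1; C7: 1.
Total = 8.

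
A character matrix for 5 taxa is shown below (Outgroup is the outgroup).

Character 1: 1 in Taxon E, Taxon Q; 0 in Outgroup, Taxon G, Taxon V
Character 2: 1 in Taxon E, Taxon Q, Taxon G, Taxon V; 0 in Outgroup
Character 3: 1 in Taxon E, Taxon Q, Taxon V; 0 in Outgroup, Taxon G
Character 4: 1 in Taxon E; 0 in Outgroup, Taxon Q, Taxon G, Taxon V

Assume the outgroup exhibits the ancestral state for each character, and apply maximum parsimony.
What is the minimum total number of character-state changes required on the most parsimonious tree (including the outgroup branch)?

The outgroup has state '0' for every character, so '1' is the derived state throughout.
Character 1 (derived state '1') is shared by Taxon E and Taxon Q — a synapomorphy uniting that clade.
Character 2 (derived state '1') is shared by all ingroup taxa — unites the whole ingroup.
Only Taxon E, Taxon Q, and Taxon V show the derived state '1' for Character 3, supporting them as a clade.
Character 4 (derived state '1') is unique to Taxon E (autapomorphy; uninformative for grouping).
Most parsimonious ingroup topology: (((Taxon E,Taxon Q),Taxon V),Taxon G).
Changes per character on this tree: Character 1: 1; Character 2: 1; Character 3: 1; Character 4: 1.
Total = 4.

4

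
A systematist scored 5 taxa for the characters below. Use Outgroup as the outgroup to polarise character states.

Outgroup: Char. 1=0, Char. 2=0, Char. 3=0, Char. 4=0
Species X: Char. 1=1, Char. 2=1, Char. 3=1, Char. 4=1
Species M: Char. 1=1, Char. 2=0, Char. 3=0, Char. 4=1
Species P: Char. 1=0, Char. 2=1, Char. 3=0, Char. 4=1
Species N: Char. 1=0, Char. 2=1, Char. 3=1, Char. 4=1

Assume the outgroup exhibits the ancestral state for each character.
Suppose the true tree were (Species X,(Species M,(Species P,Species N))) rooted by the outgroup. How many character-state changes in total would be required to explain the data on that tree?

7

Map each character onto (Species X,(Species M,(Species P,Species N))) (rooted by Outgroup) and count the minimum state changes it requires (Fitch parsimony):
Char. 1: 2; Char. 2: 2; Char. 3: 2; Char. 4: 1.
Total tree length = 7.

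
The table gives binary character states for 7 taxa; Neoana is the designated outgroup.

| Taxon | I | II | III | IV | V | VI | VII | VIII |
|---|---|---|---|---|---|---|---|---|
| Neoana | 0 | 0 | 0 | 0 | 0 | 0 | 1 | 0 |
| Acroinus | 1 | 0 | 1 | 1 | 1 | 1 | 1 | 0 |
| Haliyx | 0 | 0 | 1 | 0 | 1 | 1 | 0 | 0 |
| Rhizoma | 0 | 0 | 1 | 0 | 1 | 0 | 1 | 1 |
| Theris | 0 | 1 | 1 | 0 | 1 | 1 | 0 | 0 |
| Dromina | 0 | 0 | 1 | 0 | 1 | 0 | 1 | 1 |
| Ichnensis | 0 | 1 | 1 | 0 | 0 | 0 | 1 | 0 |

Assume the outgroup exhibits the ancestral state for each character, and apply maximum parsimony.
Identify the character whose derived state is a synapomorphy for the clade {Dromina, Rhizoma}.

VIII

Character polarity is set by the outgroup: the derived state is whichever differs from the outgroup's state, so for VII the derived state is '0', and for the remaining characters it is '1'.
I: derived state '1' in Acroinus only — an autapomorphy, so it tells us nothing about relationships among taxa.
II groups Ichnensis and Theris, which is incompatible with the clades supported by the remaining characters; treating it as convergent (homoplasy) costs fewer steps than any alternative tree.
All ingroup taxa share the derived state '1' for III; it defines the ingroup but does not resolve relationships within it.
IV: derived state '1' in Acroinus only — an autapomorphy, so it tells us nothing about relationships among taxa.
V: derived state '1' in Acroinus, Dromina, Haliyx, Rhizoma, and Theris only — synapomorphy for {Acroinus, Dromina, Haliyx, Rhizoma, Theris}.
VI (derived state '1') is shared by Acroinus, Haliyx, and Theris — a synapomorphy uniting that clade.
VII (derived state '0') is shared by Haliyx and Theris — a synapomorphy uniting that clade.
VIII (derived state '1') is shared by Dromina and Rhizoma — a synapomorphy uniting that clade.
Most parsimonious ingroup topology: (((Acroinus,(Haliyx,Theris)),(Rhizoma,Dromina)),Ichnensis).
The clade {Dromina, Rhizoma} is supported by VIII: its derived state '1' occurs in exactly those taxa and in no other taxon (including the outgroup).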